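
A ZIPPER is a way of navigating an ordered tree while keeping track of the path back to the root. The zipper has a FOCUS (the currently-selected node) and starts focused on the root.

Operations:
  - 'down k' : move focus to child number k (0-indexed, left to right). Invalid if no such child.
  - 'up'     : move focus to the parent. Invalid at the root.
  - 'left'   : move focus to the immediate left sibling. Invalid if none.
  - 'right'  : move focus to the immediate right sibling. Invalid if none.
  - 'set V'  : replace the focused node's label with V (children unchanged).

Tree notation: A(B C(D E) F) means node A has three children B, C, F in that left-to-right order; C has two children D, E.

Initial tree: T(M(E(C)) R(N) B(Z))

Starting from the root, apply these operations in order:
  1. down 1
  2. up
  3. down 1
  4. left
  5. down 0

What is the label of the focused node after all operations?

Answer: E

Derivation:
Step 1 (down 1): focus=R path=1 depth=1 children=['N'] left=['M'] right=['B'] parent=T
Step 2 (up): focus=T path=root depth=0 children=['M', 'R', 'B'] (at root)
Step 3 (down 1): focus=R path=1 depth=1 children=['N'] left=['M'] right=['B'] parent=T
Step 4 (left): focus=M path=0 depth=1 children=['E'] left=[] right=['R', 'B'] parent=T
Step 5 (down 0): focus=E path=0/0 depth=2 children=['C'] left=[] right=[] parent=M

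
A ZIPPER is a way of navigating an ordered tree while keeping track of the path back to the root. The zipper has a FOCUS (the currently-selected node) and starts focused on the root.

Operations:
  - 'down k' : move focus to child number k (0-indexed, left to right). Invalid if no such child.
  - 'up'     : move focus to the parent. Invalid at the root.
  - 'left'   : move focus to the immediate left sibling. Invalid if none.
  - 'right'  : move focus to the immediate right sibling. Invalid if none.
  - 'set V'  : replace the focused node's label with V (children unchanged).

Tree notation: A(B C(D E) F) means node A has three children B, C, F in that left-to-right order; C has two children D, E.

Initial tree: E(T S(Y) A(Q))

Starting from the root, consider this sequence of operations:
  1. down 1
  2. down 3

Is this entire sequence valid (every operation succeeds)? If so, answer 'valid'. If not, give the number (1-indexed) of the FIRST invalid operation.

Step 1 (down 1): focus=S path=1 depth=1 children=['Y'] left=['T'] right=['A'] parent=E
Step 2 (down 3): INVALID

Answer: 2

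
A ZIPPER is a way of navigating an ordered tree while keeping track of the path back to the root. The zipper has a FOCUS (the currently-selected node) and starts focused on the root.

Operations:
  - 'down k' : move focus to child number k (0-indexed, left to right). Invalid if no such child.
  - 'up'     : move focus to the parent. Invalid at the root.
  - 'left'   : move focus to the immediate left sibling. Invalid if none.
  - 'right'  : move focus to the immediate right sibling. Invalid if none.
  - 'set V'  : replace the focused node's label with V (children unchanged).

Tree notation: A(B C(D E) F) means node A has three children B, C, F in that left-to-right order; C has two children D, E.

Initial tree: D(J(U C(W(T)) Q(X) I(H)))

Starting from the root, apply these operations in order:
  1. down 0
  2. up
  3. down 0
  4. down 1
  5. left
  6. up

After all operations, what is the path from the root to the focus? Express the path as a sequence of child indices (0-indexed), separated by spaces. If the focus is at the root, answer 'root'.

Step 1 (down 0): focus=J path=0 depth=1 children=['U', 'C', 'Q', 'I'] left=[] right=[] parent=D
Step 2 (up): focus=D path=root depth=0 children=['J'] (at root)
Step 3 (down 0): focus=J path=0 depth=1 children=['U', 'C', 'Q', 'I'] left=[] right=[] parent=D
Step 4 (down 1): focus=C path=0/1 depth=2 children=['W'] left=['U'] right=['Q', 'I'] parent=J
Step 5 (left): focus=U path=0/0 depth=2 children=[] left=[] right=['C', 'Q', 'I'] parent=J
Step 6 (up): focus=J path=0 depth=1 children=['U', 'C', 'Q', 'I'] left=[] right=[] parent=D

Answer: 0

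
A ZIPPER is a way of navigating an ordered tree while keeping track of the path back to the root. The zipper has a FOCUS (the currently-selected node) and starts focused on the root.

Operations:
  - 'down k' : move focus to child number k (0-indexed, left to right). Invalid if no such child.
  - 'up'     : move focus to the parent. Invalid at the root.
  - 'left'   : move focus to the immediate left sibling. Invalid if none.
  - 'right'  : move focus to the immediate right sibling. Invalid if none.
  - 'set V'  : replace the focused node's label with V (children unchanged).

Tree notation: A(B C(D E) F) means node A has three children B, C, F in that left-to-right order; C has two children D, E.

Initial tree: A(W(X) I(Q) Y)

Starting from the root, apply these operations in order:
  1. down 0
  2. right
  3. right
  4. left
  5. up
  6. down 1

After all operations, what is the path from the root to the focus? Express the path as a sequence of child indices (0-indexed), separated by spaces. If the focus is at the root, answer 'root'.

Answer: 1

Derivation:
Step 1 (down 0): focus=W path=0 depth=1 children=['X'] left=[] right=['I', 'Y'] parent=A
Step 2 (right): focus=I path=1 depth=1 children=['Q'] left=['W'] right=['Y'] parent=A
Step 3 (right): focus=Y path=2 depth=1 children=[] left=['W', 'I'] right=[] parent=A
Step 4 (left): focus=I path=1 depth=1 children=['Q'] left=['W'] right=['Y'] parent=A
Step 5 (up): focus=A path=root depth=0 children=['W', 'I', 'Y'] (at root)
Step 6 (down 1): focus=I path=1 depth=1 children=['Q'] left=['W'] right=['Y'] parent=A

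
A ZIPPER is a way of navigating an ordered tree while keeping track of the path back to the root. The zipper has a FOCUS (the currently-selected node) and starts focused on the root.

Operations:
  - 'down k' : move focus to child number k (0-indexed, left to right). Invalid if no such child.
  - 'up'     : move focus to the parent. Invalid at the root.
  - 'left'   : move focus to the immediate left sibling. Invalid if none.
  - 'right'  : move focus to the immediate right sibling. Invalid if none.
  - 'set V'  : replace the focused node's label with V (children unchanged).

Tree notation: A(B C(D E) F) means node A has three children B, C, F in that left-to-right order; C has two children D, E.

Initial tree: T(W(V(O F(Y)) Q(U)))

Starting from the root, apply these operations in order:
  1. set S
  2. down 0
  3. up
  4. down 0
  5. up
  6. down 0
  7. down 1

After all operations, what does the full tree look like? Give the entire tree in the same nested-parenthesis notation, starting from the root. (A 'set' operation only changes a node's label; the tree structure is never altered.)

Step 1 (set S): focus=S path=root depth=0 children=['W'] (at root)
Step 2 (down 0): focus=W path=0 depth=1 children=['V', 'Q'] left=[] right=[] parent=S
Step 3 (up): focus=S path=root depth=0 children=['W'] (at root)
Step 4 (down 0): focus=W path=0 depth=1 children=['V', 'Q'] left=[] right=[] parent=S
Step 5 (up): focus=S path=root depth=0 children=['W'] (at root)
Step 6 (down 0): focus=W path=0 depth=1 children=['V', 'Q'] left=[] right=[] parent=S
Step 7 (down 1): focus=Q path=0/1 depth=2 children=['U'] left=['V'] right=[] parent=W

Answer: S(W(V(O F(Y)) Q(U)))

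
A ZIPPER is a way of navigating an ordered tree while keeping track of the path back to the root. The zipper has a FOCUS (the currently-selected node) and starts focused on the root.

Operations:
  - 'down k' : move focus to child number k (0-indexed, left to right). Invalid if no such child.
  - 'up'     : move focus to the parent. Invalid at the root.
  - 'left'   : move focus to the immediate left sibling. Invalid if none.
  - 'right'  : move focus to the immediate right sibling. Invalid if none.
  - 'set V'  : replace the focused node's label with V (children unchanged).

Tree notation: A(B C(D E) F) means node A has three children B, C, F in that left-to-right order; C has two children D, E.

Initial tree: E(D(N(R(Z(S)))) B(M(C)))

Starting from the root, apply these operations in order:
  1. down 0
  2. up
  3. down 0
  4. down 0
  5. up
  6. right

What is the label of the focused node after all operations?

Answer: B

Derivation:
Step 1 (down 0): focus=D path=0 depth=1 children=['N'] left=[] right=['B'] parent=E
Step 2 (up): focus=E path=root depth=0 children=['D', 'B'] (at root)
Step 3 (down 0): focus=D path=0 depth=1 children=['N'] left=[] right=['B'] parent=E
Step 4 (down 0): focus=N path=0/0 depth=2 children=['R'] left=[] right=[] parent=D
Step 5 (up): focus=D path=0 depth=1 children=['N'] left=[] right=['B'] parent=E
Step 6 (right): focus=B path=1 depth=1 children=['M'] left=['D'] right=[] parent=E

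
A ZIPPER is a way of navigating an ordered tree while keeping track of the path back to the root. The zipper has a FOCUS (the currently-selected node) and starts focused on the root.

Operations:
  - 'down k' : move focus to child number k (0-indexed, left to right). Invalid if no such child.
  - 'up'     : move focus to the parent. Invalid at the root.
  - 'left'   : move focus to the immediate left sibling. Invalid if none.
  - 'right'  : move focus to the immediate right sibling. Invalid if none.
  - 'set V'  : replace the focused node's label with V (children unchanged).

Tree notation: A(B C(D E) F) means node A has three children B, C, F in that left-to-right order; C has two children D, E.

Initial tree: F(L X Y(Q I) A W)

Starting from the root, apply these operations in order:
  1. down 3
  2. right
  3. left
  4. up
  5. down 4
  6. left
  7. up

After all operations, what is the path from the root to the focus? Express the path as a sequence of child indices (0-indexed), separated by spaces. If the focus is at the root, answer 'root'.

Answer: root

Derivation:
Step 1 (down 3): focus=A path=3 depth=1 children=[] left=['L', 'X', 'Y'] right=['W'] parent=F
Step 2 (right): focus=W path=4 depth=1 children=[] left=['L', 'X', 'Y', 'A'] right=[] parent=F
Step 3 (left): focus=A path=3 depth=1 children=[] left=['L', 'X', 'Y'] right=['W'] parent=F
Step 4 (up): focus=F path=root depth=0 children=['L', 'X', 'Y', 'A', 'W'] (at root)
Step 5 (down 4): focus=W path=4 depth=1 children=[] left=['L', 'X', 'Y', 'A'] right=[] parent=F
Step 6 (left): focus=A path=3 depth=1 children=[] left=['L', 'X', 'Y'] right=['W'] parent=F
Step 7 (up): focus=F path=root depth=0 children=['L', 'X', 'Y', 'A', 'W'] (at root)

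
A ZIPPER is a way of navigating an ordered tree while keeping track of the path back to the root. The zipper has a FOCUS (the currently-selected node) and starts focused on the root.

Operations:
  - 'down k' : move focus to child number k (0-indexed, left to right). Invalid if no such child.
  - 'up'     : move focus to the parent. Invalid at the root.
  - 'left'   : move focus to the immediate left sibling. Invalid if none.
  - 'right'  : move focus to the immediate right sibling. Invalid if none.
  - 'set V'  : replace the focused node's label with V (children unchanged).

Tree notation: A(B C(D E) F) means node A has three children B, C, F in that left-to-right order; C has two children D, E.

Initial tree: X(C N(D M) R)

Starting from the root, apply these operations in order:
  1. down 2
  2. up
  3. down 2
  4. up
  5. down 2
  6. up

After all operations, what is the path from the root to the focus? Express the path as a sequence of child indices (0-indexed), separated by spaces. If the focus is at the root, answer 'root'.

Step 1 (down 2): focus=R path=2 depth=1 children=[] left=['C', 'N'] right=[] parent=X
Step 2 (up): focus=X path=root depth=0 children=['C', 'N', 'R'] (at root)
Step 3 (down 2): focus=R path=2 depth=1 children=[] left=['C', 'N'] right=[] parent=X
Step 4 (up): focus=X path=root depth=0 children=['C', 'N', 'R'] (at root)
Step 5 (down 2): focus=R path=2 depth=1 children=[] left=['C', 'N'] right=[] parent=X
Step 6 (up): focus=X path=root depth=0 children=['C', 'N', 'R'] (at root)

Answer: root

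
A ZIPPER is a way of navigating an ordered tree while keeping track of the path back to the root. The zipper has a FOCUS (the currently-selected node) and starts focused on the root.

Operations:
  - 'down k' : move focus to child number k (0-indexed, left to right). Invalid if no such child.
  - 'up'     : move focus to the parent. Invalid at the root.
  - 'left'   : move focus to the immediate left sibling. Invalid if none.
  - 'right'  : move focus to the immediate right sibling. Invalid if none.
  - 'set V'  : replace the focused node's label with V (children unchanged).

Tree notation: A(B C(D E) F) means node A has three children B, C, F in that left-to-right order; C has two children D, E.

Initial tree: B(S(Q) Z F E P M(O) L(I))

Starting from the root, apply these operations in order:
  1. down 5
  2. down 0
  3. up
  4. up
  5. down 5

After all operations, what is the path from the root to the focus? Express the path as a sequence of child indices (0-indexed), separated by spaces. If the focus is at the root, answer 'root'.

Answer: 5

Derivation:
Step 1 (down 5): focus=M path=5 depth=1 children=['O'] left=['S', 'Z', 'F', 'E', 'P'] right=['L'] parent=B
Step 2 (down 0): focus=O path=5/0 depth=2 children=[] left=[] right=[] parent=M
Step 3 (up): focus=M path=5 depth=1 children=['O'] left=['S', 'Z', 'F', 'E', 'P'] right=['L'] parent=B
Step 4 (up): focus=B path=root depth=0 children=['S', 'Z', 'F', 'E', 'P', 'M', 'L'] (at root)
Step 5 (down 5): focus=M path=5 depth=1 children=['O'] left=['S', 'Z', 'F', 'E', 'P'] right=['L'] parent=B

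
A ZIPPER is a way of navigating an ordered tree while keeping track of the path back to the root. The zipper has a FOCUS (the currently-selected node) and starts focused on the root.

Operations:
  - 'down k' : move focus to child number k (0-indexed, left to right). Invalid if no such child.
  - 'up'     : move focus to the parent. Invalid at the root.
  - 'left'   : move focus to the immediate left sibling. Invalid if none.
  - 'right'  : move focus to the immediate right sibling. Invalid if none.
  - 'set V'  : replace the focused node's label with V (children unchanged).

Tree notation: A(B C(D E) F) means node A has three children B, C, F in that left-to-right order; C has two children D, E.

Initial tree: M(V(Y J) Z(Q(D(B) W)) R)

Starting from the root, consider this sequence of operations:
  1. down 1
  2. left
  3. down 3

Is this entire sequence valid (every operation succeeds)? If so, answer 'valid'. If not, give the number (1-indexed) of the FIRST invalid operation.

Answer: 3

Derivation:
Step 1 (down 1): focus=Z path=1 depth=1 children=['Q'] left=['V'] right=['R'] parent=M
Step 2 (left): focus=V path=0 depth=1 children=['Y', 'J'] left=[] right=['Z', 'R'] parent=M
Step 3 (down 3): INVALID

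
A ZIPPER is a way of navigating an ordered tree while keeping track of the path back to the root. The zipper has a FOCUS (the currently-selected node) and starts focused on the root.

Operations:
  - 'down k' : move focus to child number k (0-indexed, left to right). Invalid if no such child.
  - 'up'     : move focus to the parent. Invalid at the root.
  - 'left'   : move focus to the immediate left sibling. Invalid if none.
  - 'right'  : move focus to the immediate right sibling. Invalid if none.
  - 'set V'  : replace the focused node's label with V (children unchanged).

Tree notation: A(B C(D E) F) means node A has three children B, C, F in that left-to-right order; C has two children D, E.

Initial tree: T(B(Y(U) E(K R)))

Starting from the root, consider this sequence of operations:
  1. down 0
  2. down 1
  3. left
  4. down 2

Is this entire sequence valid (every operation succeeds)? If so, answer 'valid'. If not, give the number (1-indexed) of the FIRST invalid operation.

Step 1 (down 0): focus=B path=0 depth=1 children=['Y', 'E'] left=[] right=[] parent=T
Step 2 (down 1): focus=E path=0/1 depth=2 children=['K', 'R'] left=['Y'] right=[] parent=B
Step 3 (left): focus=Y path=0/0 depth=2 children=['U'] left=[] right=['E'] parent=B
Step 4 (down 2): INVALID

Answer: 4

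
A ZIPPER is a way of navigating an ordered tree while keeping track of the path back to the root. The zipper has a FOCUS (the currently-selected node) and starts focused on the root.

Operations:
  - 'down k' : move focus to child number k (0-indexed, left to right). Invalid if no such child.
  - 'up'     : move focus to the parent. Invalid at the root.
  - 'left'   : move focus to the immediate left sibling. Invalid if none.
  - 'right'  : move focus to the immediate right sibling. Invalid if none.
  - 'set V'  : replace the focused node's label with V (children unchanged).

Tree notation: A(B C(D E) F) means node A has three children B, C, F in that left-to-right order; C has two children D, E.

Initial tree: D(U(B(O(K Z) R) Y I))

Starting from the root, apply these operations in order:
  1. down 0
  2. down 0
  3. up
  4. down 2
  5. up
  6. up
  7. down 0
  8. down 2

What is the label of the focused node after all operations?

Answer: I

Derivation:
Step 1 (down 0): focus=U path=0 depth=1 children=['B', 'Y', 'I'] left=[] right=[] parent=D
Step 2 (down 0): focus=B path=0/0 depth=2 children=['O', 'R'] left=[] right=['Y', 'I'] parent=U
Step 3 (up): focus=U path=0 depth=1 children=['B', 'Y', 'I'] left=[] right=[] parent=D
Step 4 (down 2): focus=I path=0/2 depth=2 children=[] left=['B', 'Y'] right=[] parent=U
Step 5 (up): focus=U path=0 depth=1 children=['B', 'Y', 'I'] left=[] right=[] parent=D
Step 6 (up): focus=D path=root depth=0 children=['U'] (at root)
Step 7 (down 0): focus=U path=0 depth=1 children=['B', 'Y', 'I'] left=[] right=[] parent=D
Step 8 (down 2): focus=I path=0/2 depth=2 children=[] left=['B', 'Y'] right=[] parent=U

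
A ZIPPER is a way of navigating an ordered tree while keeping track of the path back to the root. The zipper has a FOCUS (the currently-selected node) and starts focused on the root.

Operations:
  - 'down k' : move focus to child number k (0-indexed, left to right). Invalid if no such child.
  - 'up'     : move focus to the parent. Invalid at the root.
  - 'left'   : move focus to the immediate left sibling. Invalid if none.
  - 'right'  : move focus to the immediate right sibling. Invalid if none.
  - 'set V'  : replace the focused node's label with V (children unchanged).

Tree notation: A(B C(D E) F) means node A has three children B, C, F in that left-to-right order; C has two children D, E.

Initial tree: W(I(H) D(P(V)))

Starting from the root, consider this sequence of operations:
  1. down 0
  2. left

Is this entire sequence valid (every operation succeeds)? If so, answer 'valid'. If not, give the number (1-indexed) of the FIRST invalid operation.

Step 1 (down 0): focus=I path=0 depth=1 children=['H'] left=[] right=['D'] parent=W
Step 2 (left): INVALID

Answer: 2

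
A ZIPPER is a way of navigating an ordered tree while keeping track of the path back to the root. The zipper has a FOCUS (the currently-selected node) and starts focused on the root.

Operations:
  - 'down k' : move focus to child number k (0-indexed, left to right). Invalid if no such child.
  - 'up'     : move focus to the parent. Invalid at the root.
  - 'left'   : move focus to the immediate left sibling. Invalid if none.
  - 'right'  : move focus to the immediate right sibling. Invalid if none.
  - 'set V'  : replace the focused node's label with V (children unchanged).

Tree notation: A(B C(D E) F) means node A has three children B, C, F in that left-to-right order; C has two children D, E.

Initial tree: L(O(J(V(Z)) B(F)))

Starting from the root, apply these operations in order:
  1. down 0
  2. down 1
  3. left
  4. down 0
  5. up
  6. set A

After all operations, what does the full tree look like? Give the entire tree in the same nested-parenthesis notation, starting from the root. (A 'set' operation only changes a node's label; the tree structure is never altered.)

Answer: L(O(A(V(Z)) B(F)))

Derivation:
Step 1 (down 0): focus=O path=0 depth=1 children=['J', 'B'] left=[] right=[] parent=L
Step 2 (down 1): focus=B path=0/1 depth=2 children=['F'] left=['J'] right=[] parent=O
Step 3 (left): focus=J path=0/0 depth=2 children=['V'] left=[] right=['B'] parent=O
Step 4 (down 0): focus=V path=0/0/0 depth=3 children=['Z'] left=[] right=[] parent=J
Step 5 (up): focus=J path=0/0 depth=2 children=['V'] left=[] right=['B'] parent=O
Step 6 (set A): focus=A path=0/0 depth=2 children=['V'] left=[] right=['B'] parent=O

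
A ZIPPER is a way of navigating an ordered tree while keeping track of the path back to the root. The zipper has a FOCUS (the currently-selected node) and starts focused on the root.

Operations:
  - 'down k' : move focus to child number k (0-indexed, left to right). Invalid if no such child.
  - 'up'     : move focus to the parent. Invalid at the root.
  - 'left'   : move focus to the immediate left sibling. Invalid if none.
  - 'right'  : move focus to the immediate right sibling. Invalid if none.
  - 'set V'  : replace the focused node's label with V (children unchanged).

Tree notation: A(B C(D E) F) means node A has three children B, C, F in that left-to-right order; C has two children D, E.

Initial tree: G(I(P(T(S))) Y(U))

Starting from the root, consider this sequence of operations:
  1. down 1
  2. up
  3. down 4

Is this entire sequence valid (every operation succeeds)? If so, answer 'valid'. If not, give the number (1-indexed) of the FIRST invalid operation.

Answer: 3

Derivation:
Step 1 (down 1): focus=Y path=1 depth=1 children=['U'] left=['I'] right=[] parent=G
Step 2 (up): focus=G path=root depth=0 children=['I', 'Y'] (at root)
Step 3 (down 4): INVALID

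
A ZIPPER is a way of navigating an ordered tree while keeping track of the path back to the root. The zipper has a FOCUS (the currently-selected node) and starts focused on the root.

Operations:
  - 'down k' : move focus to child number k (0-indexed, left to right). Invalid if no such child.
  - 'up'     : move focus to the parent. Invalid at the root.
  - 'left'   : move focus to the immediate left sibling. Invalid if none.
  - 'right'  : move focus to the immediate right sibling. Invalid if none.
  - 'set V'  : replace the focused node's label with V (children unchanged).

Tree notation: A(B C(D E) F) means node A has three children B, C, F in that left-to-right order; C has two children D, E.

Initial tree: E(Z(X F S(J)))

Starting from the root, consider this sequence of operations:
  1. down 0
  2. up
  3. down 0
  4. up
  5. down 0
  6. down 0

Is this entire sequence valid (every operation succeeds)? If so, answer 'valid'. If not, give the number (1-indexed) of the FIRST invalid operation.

Answer: valid

Derivation:
Step 1 (down 0): focus=Z path=0 depth=1 children=['X', 'F', 'S'] left=[] right=[] parent=E
Step 2 (up): focus=E path=root depth=0 children=['Z'] (at root)
Step 3 (down 0): focus=Z path=0 depth=1 children=['X', 'F', 'S'] left=[] right=[] parent=E
Step 4 (up): focus=E path=root depth=0 children=['Z'] (at root)
Step 5 (down 0): focus=Z path=0 depth=1 children=['X', 'F', 'S'] left=[] right=[] parent=E
Step 6 (down 0): focus=X path=0/0 depth=2 children=[] left=[] right=['F', 'S'] parent=Z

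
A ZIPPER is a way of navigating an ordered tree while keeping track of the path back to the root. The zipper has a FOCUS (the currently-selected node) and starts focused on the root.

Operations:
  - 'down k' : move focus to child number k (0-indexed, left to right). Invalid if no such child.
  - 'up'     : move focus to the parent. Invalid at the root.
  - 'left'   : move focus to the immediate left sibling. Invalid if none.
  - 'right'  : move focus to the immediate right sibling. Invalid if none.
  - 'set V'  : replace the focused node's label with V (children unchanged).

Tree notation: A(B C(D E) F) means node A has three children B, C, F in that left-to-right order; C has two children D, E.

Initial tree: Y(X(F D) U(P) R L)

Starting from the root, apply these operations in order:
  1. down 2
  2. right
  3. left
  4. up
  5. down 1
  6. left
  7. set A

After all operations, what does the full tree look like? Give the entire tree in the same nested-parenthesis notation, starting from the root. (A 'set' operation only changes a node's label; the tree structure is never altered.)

Answer: Y(A(F D) U(P) R L)

Derivation:
Step 1 (down 2): focus=R path=2 depth=1 children=[] left=['X', 'U'] right=['L'] parent=Y
Step 2 (right): focus=L path=3 depth=1 children=[] left=['X', 'U', 'R'] right=[] parent=Y
Step 3 (left): focus=R path=2 depth=1 children=[] left=['X', 'U'] right=['L'] parent=Y
Step 4 (up): focus=Y path=root depth=0 children=['X', 'U', 'R', 'L'] (at root)
Step 5 (down 1): focus=U path=1 depth=1 children=['P'] left=['X'] right=['R', 'L'] parent=Y
Step 6 (left): focus=X path=0 depth=1 children=['F', 'D'] left=[] right=['U', 'R', 'L'] parent=Y
Step 7 (set A): focus=A path=0 depth=1 children=['F', 'D'] left=[] right=['U', 'R', 'L'] parent=Y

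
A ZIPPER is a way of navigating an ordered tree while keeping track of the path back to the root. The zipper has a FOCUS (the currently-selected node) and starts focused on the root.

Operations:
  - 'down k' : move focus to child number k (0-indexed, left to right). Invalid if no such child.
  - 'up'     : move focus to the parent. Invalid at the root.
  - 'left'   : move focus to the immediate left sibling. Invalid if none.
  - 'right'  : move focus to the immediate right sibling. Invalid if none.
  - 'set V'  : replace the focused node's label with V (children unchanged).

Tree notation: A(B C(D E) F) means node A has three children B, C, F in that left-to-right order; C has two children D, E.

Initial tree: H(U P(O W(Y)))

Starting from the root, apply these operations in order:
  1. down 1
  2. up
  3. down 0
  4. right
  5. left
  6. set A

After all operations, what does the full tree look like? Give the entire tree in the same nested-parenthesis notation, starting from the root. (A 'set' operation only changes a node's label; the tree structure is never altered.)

Answer: H(A P(O W(Y)))

Derivation:
Step 1 (down 1): focus=P path=1 depth=1 children=['O', 'W'] left=['U'] right=[] parent=H
Step 2 (up): focus=H path=root depth=0 children=['U', 'P'] (at root)
Step 3 (down 0): focus=U path=0 depth=1 children=[] left=[] right=['P'] parent=H
Step 4 (right): focus=P path=1 depth=1 children=['O', 'W'] left=['U'] right=[] parent=H
Step 5 (left): focus=U path=0 depth=1 children=[] left=[] right=['P'] parent=H
Step 6 (set A): focus=A path=0 depth=1 children=[] left=[] right=['P'] parent=H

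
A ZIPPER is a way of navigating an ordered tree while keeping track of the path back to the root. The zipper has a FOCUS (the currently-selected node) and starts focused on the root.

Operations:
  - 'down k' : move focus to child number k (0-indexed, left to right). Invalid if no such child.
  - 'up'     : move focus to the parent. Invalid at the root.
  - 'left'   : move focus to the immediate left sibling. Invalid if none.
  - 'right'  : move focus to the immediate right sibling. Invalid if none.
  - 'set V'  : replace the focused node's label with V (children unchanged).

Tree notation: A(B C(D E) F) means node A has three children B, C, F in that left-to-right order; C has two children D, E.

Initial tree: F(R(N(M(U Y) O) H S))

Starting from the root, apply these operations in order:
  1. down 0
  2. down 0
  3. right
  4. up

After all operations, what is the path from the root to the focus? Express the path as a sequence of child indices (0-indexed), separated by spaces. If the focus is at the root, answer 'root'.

Answer: 0

Derivation:
Step 1 (down 0): focus=R path=0 depth=1 children=['N', 'H', 'S'] left=[] right=[] parent=F
Step 2 (down 0): focus=N path=0/0 depth=2 children=['M', 'O'] left=[] right=['H', 'S'] parent=R
Step 3 (right): focus=H path=0/1 depth=2 children=[] left=['N'] right=['S'] parent=R
Step 4 (up): focus=R path=0 depth=1 children=['N', 'H', 'S'] left=[] right=[] parent=F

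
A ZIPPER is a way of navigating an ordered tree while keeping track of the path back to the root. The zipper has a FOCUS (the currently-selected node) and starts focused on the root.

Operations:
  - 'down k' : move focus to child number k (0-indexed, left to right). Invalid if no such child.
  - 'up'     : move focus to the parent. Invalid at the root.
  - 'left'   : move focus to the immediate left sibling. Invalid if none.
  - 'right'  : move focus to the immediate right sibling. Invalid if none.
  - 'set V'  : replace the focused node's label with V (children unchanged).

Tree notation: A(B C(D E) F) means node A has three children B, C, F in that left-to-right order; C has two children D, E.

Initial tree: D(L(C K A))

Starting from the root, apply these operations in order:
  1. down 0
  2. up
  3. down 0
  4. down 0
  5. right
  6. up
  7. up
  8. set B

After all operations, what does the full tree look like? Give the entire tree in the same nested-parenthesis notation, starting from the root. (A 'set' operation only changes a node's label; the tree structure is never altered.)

Answer: B(L(C K A))

Derivation:
Step 1 (down 0): focus=L path=0 depth=1 children=['C', 'K', 'A'] left=[] right=[] parent=D
Step 2 (up): focus=D path=root depth=0 children=['L'] (at root)
Step 3 (down 0): focus=L path=0 depth=1 children=['C', 'K', 'A'] left=[] right=[] parent=D
Step 4 (down 0): focus=C path=0/0 depth=2 children=[] left=[] right=['K', 'A'] parent=L
Step 5 (right): focus=K path=0/1 depth=2 children=[] left=['C'] right=['A'] parent=L
Step 6 (up): focus=L path=0 depth=1 children=['C', 'K', 'A'] left=[] right=[] parent=D
Step 7 (up): focus=D path=root depth=0 children=['L'] (at root)
Step 8 (set B): focus=B path=root depth=0 children=['L'] (at root)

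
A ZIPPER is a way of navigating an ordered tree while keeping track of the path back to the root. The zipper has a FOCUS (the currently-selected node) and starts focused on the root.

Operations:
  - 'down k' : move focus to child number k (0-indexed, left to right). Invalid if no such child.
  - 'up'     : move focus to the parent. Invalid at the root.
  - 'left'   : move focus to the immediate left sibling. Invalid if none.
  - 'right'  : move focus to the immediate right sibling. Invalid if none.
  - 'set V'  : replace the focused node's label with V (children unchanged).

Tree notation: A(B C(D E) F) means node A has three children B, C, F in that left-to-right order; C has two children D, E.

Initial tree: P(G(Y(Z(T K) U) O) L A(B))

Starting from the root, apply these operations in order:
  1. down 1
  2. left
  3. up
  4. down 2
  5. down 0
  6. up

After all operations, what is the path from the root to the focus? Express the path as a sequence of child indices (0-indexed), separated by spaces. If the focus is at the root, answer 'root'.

Step 1 (down 1): focus=L path=1 depth=1 children=[] left=['G'] right=['A'] parent=P
Step 2 (left): focus=G path=0 depth=1 children=['Y', 'O'] left=[] right=['L', 'A'] parent=P
Step 3 (up): focus=P path=root depth=0 children=['G', 'L', 'A'] (at root)
Step 4 (down 2): focus=A path=2 depth=1 children=['B'] left=['G', 'L'] right=[] parent=P
Step 5 (down 0): focus=B path=2/0 depth=2 children=[] left=[] right=[] parent=A
Step 6 (up): focus=A path=2 depth=1 children=['B'] left=['G', 'L'] right=[] parent=P

Answer: 2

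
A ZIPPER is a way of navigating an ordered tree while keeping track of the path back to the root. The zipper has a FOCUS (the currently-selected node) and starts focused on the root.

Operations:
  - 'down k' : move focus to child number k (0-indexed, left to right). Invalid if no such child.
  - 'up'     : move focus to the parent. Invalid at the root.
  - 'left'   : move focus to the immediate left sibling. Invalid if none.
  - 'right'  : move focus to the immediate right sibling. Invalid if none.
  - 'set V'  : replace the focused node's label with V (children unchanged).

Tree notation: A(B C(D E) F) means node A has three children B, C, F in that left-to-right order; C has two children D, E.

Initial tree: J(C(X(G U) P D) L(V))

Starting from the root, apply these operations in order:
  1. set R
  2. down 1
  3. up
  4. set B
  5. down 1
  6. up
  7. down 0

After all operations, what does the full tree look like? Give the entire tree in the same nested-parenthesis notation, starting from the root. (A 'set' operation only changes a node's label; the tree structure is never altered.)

Step 1 (set R): focus=R path=root depth=0 children=['C', 'L'] (at root)
Step 2 (down 1): focus=L path=1 depth=1 children=['V'] left=['C'] right=[] parent=R
Step 3 (up): focus=R path=root depth=0 children=['C', 'L'] (at root)
Step 4 (set B): focus=B path=root depth=0 children=['C', 'L'] (at root)
Step 5 (down 1): focus=L path=1 depth=1 children=['V'] left=['C'] right=[] parent=B
Step 6 (up): focus=B path=root depth=0 children=['C', 'L'] (at root)
Step 7 (down 0): focus=C path=0 depth=1 children=['X', 'P', 'D'] left=[] right=['L'] parent=B

Answer: B(C(X(G U) P D) L(V))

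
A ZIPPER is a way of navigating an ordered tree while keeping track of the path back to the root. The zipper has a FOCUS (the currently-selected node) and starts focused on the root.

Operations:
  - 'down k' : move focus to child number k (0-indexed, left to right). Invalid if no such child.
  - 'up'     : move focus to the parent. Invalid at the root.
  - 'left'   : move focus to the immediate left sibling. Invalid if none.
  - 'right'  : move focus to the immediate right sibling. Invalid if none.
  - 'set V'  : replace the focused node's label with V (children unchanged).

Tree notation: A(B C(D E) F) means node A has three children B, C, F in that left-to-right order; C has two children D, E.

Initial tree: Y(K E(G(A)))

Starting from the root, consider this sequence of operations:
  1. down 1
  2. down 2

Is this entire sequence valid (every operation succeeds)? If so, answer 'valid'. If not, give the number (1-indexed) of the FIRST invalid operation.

Step 1 (down 1): focus=E path=1 depth=1 children=['G'] left=['K'] right=[] parent=Y
Step 2 (down 2): INVALID

Answer: 2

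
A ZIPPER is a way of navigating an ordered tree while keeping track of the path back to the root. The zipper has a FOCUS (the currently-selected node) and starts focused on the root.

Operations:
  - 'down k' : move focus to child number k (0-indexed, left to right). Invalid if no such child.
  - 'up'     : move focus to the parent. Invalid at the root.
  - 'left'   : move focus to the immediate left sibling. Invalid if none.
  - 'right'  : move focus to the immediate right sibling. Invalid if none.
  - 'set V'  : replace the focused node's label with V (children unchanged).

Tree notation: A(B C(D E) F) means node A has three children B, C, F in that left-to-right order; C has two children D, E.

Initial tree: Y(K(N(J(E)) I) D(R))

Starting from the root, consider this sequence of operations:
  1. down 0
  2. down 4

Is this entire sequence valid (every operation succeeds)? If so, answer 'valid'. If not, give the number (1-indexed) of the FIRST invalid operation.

Step 1 (down 0): focus=K path=0 depth=1 children=['N', 'I'] left=[] right=['D'] parent=Y
Step 2 (down 4): INVALID

Answer: 2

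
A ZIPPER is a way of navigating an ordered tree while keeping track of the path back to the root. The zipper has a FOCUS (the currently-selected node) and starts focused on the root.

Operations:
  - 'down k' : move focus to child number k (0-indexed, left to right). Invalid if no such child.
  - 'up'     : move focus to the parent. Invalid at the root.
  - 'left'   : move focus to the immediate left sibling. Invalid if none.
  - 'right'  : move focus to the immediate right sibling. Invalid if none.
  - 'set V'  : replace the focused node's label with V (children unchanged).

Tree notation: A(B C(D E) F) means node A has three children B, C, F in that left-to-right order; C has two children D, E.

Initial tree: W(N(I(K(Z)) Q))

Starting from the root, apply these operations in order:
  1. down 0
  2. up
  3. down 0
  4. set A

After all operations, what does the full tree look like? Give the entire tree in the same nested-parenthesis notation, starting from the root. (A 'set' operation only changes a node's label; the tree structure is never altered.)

Answer: W(A(I(K(Z)) Q))

Derivation:
Step 1 (down 0): focus=N path=0 depth=1 children=['I', 'Q'] left=[] right=[] parent=W
Step 2 (up): focus=W path=root depth=0 children=['N'] (at root)
Step 3 (down 0): focus=N path=0 depth=1 children=['I', 'Q'] left=[] right=[] parent=W
Step 4 (set A): focus=A path=0 depth=1 children=['I', 'Q'] left=[] right=[] parent=W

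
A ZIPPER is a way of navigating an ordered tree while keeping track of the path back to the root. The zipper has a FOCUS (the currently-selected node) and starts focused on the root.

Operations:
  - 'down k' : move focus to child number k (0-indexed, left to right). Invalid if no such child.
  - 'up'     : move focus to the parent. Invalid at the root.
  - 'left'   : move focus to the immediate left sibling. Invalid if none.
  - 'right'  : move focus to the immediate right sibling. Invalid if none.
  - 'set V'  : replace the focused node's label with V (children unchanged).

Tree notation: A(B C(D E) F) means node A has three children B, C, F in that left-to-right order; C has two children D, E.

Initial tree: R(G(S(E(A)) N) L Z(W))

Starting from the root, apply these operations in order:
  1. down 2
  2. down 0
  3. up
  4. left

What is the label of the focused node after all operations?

Step 1 (down 2): focus=Z path=2 depth=1 children=['W'] left=['G', 'L'] right=[] parent=R
Step 2 (down 0): focus=W path=2/0 depth=2 children=[] left=[] right=[] parent=Z
Step 3 (up): focus=Z path=2 depth=1 children=['W'] left=['G', 'L'] right=[] parent=R
Step 4 (left): focus=L path=1 depth=1 children=[] left=['G'] right=['Z'] parent=R

Answer: L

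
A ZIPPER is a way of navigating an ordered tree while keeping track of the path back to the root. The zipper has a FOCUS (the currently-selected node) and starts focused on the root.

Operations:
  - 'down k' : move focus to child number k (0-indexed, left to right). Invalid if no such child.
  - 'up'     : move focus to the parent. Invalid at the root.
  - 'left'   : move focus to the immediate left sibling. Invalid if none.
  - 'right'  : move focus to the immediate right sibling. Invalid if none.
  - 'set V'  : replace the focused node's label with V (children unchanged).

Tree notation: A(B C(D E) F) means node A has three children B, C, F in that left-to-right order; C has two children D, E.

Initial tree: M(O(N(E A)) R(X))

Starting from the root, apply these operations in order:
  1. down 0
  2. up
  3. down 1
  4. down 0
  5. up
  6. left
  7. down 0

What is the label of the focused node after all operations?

Answer: N

Derivation:
Step 1 (down 0): focus=O path=0 depth=1 children=['N'] left=[] right=['R'] parent=M
Step 2 (up): focus=M path=root depth=0 children=['O', 'R'] (at root)
Step 3 (down 1): focus=R path=1 depth=1 children=['X'] left=['O'] right=[] parent=M
Step 4 (down 0): focus=X path=1/0 depth=2 children=[] left=[] right=[] parent=R
Step 5 (up): focus=R path=1 depth=1 children=['X'] left=['O'] right=[] parent=M
Step 6 (left): focus=O path=0 depth=1 children=['N'] left=[] right=['R'] parent=M
Step 7 (down 0): focus=N path=0/0 depth=2 children=['E', 'A'] left=[] right=[] parent=O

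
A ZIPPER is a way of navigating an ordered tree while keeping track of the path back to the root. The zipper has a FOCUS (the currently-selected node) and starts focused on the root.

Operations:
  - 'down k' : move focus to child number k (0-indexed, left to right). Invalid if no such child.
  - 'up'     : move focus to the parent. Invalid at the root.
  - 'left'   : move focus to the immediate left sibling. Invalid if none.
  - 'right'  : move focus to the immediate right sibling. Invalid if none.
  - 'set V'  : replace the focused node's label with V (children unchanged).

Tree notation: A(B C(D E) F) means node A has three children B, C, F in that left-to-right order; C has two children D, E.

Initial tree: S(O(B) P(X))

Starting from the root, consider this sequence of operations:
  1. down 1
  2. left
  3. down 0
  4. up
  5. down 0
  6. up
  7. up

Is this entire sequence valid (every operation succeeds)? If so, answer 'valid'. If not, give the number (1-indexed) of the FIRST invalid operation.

Answer: valid

Derivation:
Step 1 (down 1): focus=P path=1 depth=1 children=['X'] left=['O'] right=[] parent=S
Step 2 (left): focus=O path=0 depth=1 children=['B'] left=[] right=['P'] parent=S
Step 3 (down 0): focus=B path=0/0 depth=2 children=[] left=[] right=[] parent=O
Step 4 (up): focus=O path=0 depth=1 children=['B'] left=[] right=['P'] parent=S
Step 5 (down 0): focus=B path=0/0 depth=2 children=[] left=[] right=[] parent=O
Step 6 (up): focus=O path=0 depth=1 children=['B'] left=[] right=['P'] parent=S
Step 7 (up): focus=S path=root depth=0 children=['O', 'P'] (at root)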